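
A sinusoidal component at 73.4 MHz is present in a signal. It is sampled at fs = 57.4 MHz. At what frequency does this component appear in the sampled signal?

16 MHz

73.4 MHz mod fs = 16 MHz.
16 MHz ≤ fs/2 = 28.7 MHz, appears at 16 MHz.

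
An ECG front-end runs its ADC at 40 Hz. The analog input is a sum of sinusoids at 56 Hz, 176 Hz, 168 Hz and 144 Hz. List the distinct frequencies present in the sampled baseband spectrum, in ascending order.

fs/2 = 20 Hz.
56 Hz mod fs = 16 Hz.
16 Hz ≤ fs/2 = 20 Hz, appears at 16 Hz.
176 Hz mod fs = 16 Hz.
16 Hz ≤ fs/2 = 20 Hz, appears at 16 Hz.
168 Hz mod fs = 8 Hz.
8 Hz ≤ fs/2 = 20 Hz, appears at 8 Hz.
144 Hz mod fs = 24 Hz.
24 Hz > fs/2 = 20 Hz, folds to fs − 24 Hz = 16 Hz.
Distinct values: {8 Hz, 16 Hz}.

8 Hz, 16 Hz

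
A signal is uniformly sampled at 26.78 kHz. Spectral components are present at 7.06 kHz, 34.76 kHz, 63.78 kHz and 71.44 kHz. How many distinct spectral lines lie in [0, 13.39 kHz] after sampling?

fs/2 = 13.39 kHz.
7.06 kHz ≤ fs/2 = 13.39 kHz, passes unchanged.
34.76 kHz mod fs = 7.98 kHz.
7.98 kHz ≤ fs/2 = 13.39 kHz, appears at 7.98 kHz.
63.78 kHz mod fs = 10.22 kHz.
10.22 kHz ≤ fs/2 = 13.39 kHz, appears at 10.22 kHz.
71.44 kHz mod fs = 17.88 kHz.
17.88 kHz > fs/2 = 13.39 kHz, folds to fs − 17.88 kHz = 8.9 kHz.
Distinct values: {7.06 kHz, 7.98 kHz, 8.9 kHz, 10.22 kHz} → 4.

4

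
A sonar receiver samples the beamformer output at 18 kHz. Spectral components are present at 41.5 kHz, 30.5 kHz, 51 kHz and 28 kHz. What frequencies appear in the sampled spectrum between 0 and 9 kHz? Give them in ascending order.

fs/2 = 9 kHz.
41.5 kHz mod fs = 5.5 kHz.
5.5 kHz ≤ fs/2 = 9 kHz, appears at 5.5 kHz.
30.5 kHz mod fs = 12.5 kHz.
12.5 kHz > fs/2 = 9 kHz, folds to fs − 12.5 kHz = 5.5 kHz.
51 kHz mod fs = 15 kHz.
15 kHz > fs/2 = 9 kHz, folds to fs − 15 kHz = 3 kHz.
28 kHz mod fs = 10 kHz.
10 kHz > fs/2 = 9 kHz, folds to fs − 10 kHz = 8 kHz.
Distinct values: {3 kHz, 5.5 kHz, 8 kHz}.

3 kHz, 5.5 kHz, 8 kHz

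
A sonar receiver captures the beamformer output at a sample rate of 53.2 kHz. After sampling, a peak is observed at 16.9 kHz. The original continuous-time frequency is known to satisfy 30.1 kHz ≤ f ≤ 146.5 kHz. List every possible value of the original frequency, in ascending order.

Frequencies that alias to 16.9 kHz are k·fs ± 16.9 kHz for integer k ≥ 0.
k=0: 16.9 kHz.
k=1: 36.3 kHz, 70.1 kHz.
k=2: 89.5 kHz, 123.3 kHz.
k=3: 142.7 kHz, 176.5 kHz.
k=4: 195.9 kHz, 229.7 kHz.
Within [30.1 kHz, 146.5 kHz]: 36.3 kHz, 70.1 kHz, 89.5 kHz, 123.3 kHz, 142.7 kHz.

36.3 kHz, 70.1 kHz, 89.5 kHz, 123.3 kHz, 142.7 kHz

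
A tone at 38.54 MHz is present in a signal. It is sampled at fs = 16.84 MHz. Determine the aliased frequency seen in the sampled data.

38.54 MHz mod fs = 4.86 MHz.
4.86 MHz ≤ fs/2 = 8.42 MHz, appears at 4.86 MHz.

4.86 MHz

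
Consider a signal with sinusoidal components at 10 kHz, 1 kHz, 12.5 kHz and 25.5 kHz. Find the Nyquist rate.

Highest-frequency component: 25.5 kHz.
Nyquist rate = 2 × 25.5 kHz = 51 kHz.

51 kHz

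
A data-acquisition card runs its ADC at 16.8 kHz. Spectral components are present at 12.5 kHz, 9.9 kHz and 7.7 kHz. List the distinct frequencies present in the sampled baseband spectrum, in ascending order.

fs/2 = 8.4 kHz.
12.5 kHz > fs/2 = 8.4 kHz, folds to fs − 12.5 kHz = 4.3 kHz.
9.9 kHz > fs/2 = 8.4 kHz, folds to fs − 9.9 kHz = 6.9 kHz.
7.7 kHz ≤ fs/2 = 8.4 kHz, passes unchanged.
Distinct values: {4.3 kHz, 6.9 kHz, 7.7 kHz}.

4.3 kHz, 6.9 kHz, 7.7 kHz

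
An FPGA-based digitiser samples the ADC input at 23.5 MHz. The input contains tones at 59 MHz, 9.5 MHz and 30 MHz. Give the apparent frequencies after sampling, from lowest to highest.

6.5 MHz, 9.5 MHz, 11.5 MHz

fs/2 = 11.75 MHz.
59 MHz mod fs = 12 MHz.
12 MHz > fs/2 = 11.75 MHz, folds to fs − 12 MHz = 11.5 MHz.
9.5 MHz ≤ fs/2 = 11.75 MHz, passes unchanged.
30 MHz mod fs = 6.5 MHz.
6.5 MHz ≤ fs/2 = 11.75 MHz, appears at 6.5 MHz.
Distinct values: {6.5 MHz, 9.5 MHz, 11.5 MHz}.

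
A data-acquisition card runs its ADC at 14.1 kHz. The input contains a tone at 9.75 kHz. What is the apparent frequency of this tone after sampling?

9.75 kHz > fs/2 = 7.05 kHz, folds to fs − 9.75 kHz = 4.35 kHz.

4.35 kHz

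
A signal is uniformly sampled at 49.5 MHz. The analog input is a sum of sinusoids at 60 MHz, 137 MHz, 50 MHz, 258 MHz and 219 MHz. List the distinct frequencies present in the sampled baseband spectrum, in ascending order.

0.5 MHz, 10.5 MHz, 11.5 MHz, 21 MHz

fs/2 = 24.75 MHz.
60 MHz mod fs = 10.5 MHz.
10.5 MHz ≤ fs/2 = 24.75 MHz, appears at 10.5 MHz.
137 MHz mod fs = 38 MHz.
38 MHz > fs/2 = 24.75 MHz, folds to fs − 38 MHz = 11.5 MHz.
50 MHz mod fs = 0.5 MHz.
0.5 MHz ≤ fs/2 = 24.75 MHz, appears at 0.5 MHz.
258 MHz mod fs = 10.5 MHz.
10.5 MHz ≤ fs/2 = 24.75 MHz, appears at 10.5 MHz.
219 MHz mod fs = 21 MHz.
21 MHz ≤ fs/2 = 24.75 MHz, appears at 21 MHz.
Distinct values: {0.5 MHz, 10.5 MHz, 11.5 MHz, 21 MHz}.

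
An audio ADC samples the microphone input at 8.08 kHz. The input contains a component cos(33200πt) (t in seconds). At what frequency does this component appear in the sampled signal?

ω = 33200π rad/s → f = ω/(2π) = 16600 Hz = 16.6 kHz.
16.6 kHz mod fs = 0.44 kHz.
0.44 kHz ≤ fs/2 = 4.04 kHz, appears at 0.44 kHz.

0.44 kHz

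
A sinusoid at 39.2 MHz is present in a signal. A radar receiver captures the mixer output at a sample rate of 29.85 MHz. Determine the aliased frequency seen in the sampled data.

9.35 MHz

39.2 MHz mod fs = 9.35 MHz.
9.35 MHz ≤ fs/2 = 14.925 MHz, appears at 9.35 MHz.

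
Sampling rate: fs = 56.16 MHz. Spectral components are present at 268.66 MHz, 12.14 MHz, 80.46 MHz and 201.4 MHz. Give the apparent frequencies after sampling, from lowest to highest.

12.14 MHz, 23.24 MHz, 24.3 MHz

fs/2 = 28.08 MHz.
268.66 MHz mod fs = 44.02 MHz.
44.02 MHz > fs/2 = 28.08 MHz, folds to fs − 44.02 MHz = 12.14 MHz.
12.14 MHz ≤ fs/2 = 28.08 MHz, passes unchanged.
80.46 MHz mod fs = 24.3 MHz.
24.3 MHz ≤ fs/2 = 28.08 MHz, appears at 24.3 MHz.
201.4 MHz mod fs = 32.92 MHz.
32.92 MHz > fs/2 = 28.08 MHz, folds to fs − 32.92 MHz = 23.24 MHz.
Distinct values: {12.14 MHz, 23.24 MHz, 24.3 MHz}.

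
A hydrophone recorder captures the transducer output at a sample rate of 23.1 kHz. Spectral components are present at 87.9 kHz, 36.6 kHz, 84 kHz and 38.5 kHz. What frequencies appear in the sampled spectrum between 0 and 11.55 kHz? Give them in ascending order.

4.5 kHz, 7.7 kHz, 8.4 kHz, 9.6 kHz

fs/2 = 11.55 kHz.
87.9 kHz mod fs = 18.6 kHz.
18.6 kHz > fs/2 = 11.55 kHz, folds to fs − 18.6 kHz = 4.5 kHz.
36.6 kHz mod fs = 13.5 kHz.
13.5 kHz > fs/2 = 11.55 kHz, folds to fs − 13.5 kHz = 9.6 kHz.
84 kHz mod fs = 14.7 kHz.
14.7 kHz > fs/2 = 11.55 kHz, folds to fs − 14.7 kHz = 8.4 kHz.
38.5 kHz mod fs = 15.4 kHz.
15.4 kHz > fs/2 = 11.55 kHz, folds to fs − 15.4 kHz = 7.7 kHz.
Distinct values: {4.5 kHz, 7.7 kHz, 8.4 kHz, 9.6 kHz}.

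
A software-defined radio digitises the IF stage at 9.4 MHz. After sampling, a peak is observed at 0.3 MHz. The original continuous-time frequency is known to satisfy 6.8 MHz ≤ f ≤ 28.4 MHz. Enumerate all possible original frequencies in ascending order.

9.1 MHz, 9.7 MHz, 18.5 MHz, 19.1 MHz, 27.9 MHz

Frequencies that alias to 0.3 MHz are k·fs ± 0.3 MHz for integer k ≥ 0.
k=0: 0.3 MHz.
k=1: 9.1 MHz, 9.7 MHz.
k=2: 18.5 MHz, 19.1 MHz.
k=3: 27.9 MHz, 28.5 MHz.
k=4: 37.3 MHz, 37.9 MHz.
Within [6.8 MHz, 28.4 MHz]: 9.1 MHz, 9.7 MHz, 18.5 MHz, 19.1 MHz, 27.9 MHz.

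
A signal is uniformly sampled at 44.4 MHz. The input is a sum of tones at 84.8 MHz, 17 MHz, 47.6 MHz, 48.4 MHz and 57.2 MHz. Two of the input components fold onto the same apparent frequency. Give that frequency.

fs/2 = 22.2 MHz.
84.8 MHz mod fs = 40.4 MHz.
40.4 MHz > fs/2 = 22.2 MHz, folds to fs − 40.4 MHz = 4 MHz.
17 MHz ≤ fs/2 = 22.2 MHz, passes unchanged.
47.6 MHz mod fs = 3.2 MHz.
3.2 MHz ≤ fs/2 = 22.2 MHz, appears at 3.2 MHz.
48.4 MHz mod fs = 4 MHz.
4 MHz ≤ fs/2 = 22.2 MHz, appears at 4 MHz.
57.2 MHz mod fs = 12.8 MHz.
12.8 MHz ≤ fs/2 = 22.2 MHz, appears at 12.8 MHz.
48.4 MHz and 84.8 MHz both map to 4 MHz.

4 MHz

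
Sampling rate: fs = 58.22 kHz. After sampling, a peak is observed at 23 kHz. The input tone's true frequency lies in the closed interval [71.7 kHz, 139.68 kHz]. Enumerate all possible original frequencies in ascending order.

Frequencies that alias to 23 kHz are k·fs ± 23 kHz for integer k ≥ 0.
k=0: 23 kHz.
k=1: 35.22 kHz, 81.22 kHz.
k=2: 93.44 kHz, 139.44 kHz.
k=3: 151.66 kHz, 197.66 kHz.
Within [71.7 kHz, 139.68 kHz]: 81.22 kHz, 93.44 kHz, 139.44 kHz.

81.22 kHz, 93.44 kHz, 139.44 kHz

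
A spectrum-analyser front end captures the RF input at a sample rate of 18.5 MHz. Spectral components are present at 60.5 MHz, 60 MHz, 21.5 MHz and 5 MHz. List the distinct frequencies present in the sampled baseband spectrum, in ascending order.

3 MHz, 4.5 MHz, 5 MHz

fs/2 = 9.25 MHz.
60.5 MHz mod fs = 5 MHz.
5 MHz ≤ fs/2 = 9.25 MHz, appears at 5 MHz.
60 MHz mod fs = 4.5 MHz.
4.5 MHz ≤ fs/2 = 9.25 MHz, appears at 4.5 MHz.
21.5 MHz mod fs = 3 MHz.
3 MHz ≤ fs/2 = 9.25 MHz, appears at 3 MHz.
5 MHz ≤ fs/2 = 9.25 MHz, passes unchanged.
Distinct values: {3 MHz, 4.5 MHz, 5 MHz}.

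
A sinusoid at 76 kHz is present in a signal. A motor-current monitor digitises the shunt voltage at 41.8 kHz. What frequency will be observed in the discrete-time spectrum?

76 kHz mod fs = 34.2 kHz.
34.2 kHz > fs/2 = 20.9 kHz, folds to fs − 34.2 kHz = 7.6 kHz.

7.6 kHz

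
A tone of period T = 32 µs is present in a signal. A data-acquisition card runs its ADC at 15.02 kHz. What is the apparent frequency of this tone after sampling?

1.21 kHz

T = 32 µs → f = 1/T = 31.25 kHz.
31.25 kHz mod fs = 1.21 kHz.
1.21 kHz ≤ fs/2 = 7.51 kHz, appears at 1.21 kHz.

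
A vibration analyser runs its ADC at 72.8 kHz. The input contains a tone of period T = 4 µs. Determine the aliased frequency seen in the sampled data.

T = 4 µs → f = 1/T = 250 kHz.
250 kHz mod fs = 31.6 kHz.
31.6 kHz ≤ fs/2 = 36.4 kHz, appears at 31.6 kHz.

31.6 kHz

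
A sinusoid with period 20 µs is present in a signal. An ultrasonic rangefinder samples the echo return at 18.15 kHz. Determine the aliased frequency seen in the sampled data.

4.45 kHz

T = 20 µs → f = 1/T = 50 kHz.
50 kHz mod fs = 13.7 kHz.
13.7 kHz > fs/2 = 9.075 kHz, folds to fs − 13.7 kHz = 4.45 kHz.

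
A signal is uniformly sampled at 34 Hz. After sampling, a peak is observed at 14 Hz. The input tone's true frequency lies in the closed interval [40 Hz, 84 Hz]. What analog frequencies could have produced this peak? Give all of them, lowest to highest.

48 Hz, 54 Hz, 82 Hz

Frequencies that alias to 14 Hz are k·fs ± 14 Hz for integer k ≥ 0.
k=0: 14 Hz.
k=1: 20 Hz, 48 Hz.
k=2: 54 Hz, 82 Hz.
k=3: 88 Hz, 116 Hz.
Within [40 Hz, 84 Hz]: 48 Hz, 54 Hz, 82 Hz.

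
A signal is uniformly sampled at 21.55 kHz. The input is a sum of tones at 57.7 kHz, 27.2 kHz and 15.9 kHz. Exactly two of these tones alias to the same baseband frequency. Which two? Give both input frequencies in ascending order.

fs/2 = 10.775 kHz.
57.7 kHz mod fs = 14.6 kHz.
14.6 kHz > fs/2 = 10.775 kHz, folds to fs − 14.6 kHz = 6.95 kHz.
27.2 kHz mod fs = 5.65 kHz.
5.65 kHz ≤ fs/2 = 10.775 kHz, appears at 5.65 kHz.
15.9 kHz > fs/2 = 10.775 kHz, folds to fs − 15.9 kHz = 5.65 kHz.
15.9 kHz and 27.2 kHz both map to 5.65 kHz.

15.9 kHz, 27.2 kHz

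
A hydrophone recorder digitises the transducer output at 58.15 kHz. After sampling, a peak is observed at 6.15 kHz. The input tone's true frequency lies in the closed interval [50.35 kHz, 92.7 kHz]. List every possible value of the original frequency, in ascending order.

52 kHz, 64.3 kHz

Frequencies that alias to 6.15 kHz are k·fs ± 6.15 kHz for integer k ≥ 0.
k=0: 6.15 kHz.
k=1: 52 kHz, 64.3 kHz.
k=2: 110.15 kHz, 122.45 kHz.
Within [50.35 kHz, 92.7 kHz]: 52 kHz, 64.3 kHz.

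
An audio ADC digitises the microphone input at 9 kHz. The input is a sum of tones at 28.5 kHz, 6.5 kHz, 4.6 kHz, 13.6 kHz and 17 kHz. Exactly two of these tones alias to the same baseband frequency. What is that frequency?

4.4 kHz

fs/2 = 4.5 kHz.
28.5 kHz mod fs = 1.5 kHz.
1.5 kHz ≤ fs/2 = 4.5 kHz, appears at 1.5 kHz.
6.5 kHz > fs/2 = 4.5 kHz, folds to fs − 6.5 kHz = 2.5 kHz.
4.6 kHz > fs/2 = 4.5 kHz, folds to fs − 4.6 kHz = 4.4 kHz.
13.6 kHz mod fs = 4.6 kHz.
4.6 kHz > fs/2 = 4.5 kHz, folds to fs − 4.6 kHz = 4.4 kHz.
17 kHz mod fs = 8 kHz.
8 kHz > fs/2 = 4.5 kHz, folds to fs − 8 kHz = 1 kHz.
4.6 kHz and 13.6 kHz both map to 4.4 kHz.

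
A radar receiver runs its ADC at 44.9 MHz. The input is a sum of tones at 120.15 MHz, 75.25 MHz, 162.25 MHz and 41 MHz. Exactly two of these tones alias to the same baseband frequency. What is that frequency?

14.55 MHz

fs/2 = 22.45 MHz.
120.15 MHz mod fs = 30.35 MHz.
30.35 MHz > fs/2 = 22.45 MHz, folds to fs − 30.35 MHz = 14.55 MHz.
75.25 MHz mod fs = 30.35 MHz.
30.35 MHz > fs/2 = 22.45 MHz, folds to fs − 30.35 MHz = 14.55 MHz.
162.25 MHz mod fs = 27.55 MHz.
27.55 MHz > fs/2 = 22.45 MHz, folds to fs − 27.55 MHz = 17.35 MHz.
41 MHz > fs/2 = 22.45 MHz, folds to fs − 41 MHz = 3.9 MHz.
75.25 MHz and 120.15 MHz both map to 14.55 MHz.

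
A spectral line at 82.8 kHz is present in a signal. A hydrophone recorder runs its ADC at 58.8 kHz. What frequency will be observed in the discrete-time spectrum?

82.8 kHz mod fs = 24 kHz.
24 kHz ≤ fs/2 = 29.4 kHz, appears at 24 kHz.

24 kHz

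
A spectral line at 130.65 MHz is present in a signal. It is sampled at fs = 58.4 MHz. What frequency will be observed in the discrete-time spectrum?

13.85 MHz

130.65 MHz mod fs = 13.85 MHz.
13.85 MHz ≤ fs/2 = 29.2 MHz, appears at 13.85 MHz.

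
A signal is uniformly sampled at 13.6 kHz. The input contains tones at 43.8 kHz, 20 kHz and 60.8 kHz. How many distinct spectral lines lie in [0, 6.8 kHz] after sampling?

2

fs/2 = 6.8 kHz.
43.8 kHz mod fs = 3 kHz.
3 kHz ≤ fs/2 = 6.8 kHz, appears at 3 kHz.
20 kHz mod fs = 6.4 kHz.
6.4 kHz ≤ fs/2 = 6.8 kHz, appears at 6.4 kHz.
60.8 kHz mod fs = 6.4 kHz.
6.4 kHz ≤ fs/2 = 6.8 kHz, appears at 6.4 kHz.
Distinct values: {3 kHz, 6.4 kHz} → 2.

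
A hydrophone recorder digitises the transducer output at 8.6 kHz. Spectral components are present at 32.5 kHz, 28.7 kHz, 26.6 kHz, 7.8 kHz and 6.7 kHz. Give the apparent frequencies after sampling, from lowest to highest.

0.8 kHz, 1.9 kHz, 2.9 kHz

fs/2 = 4.3 kHz.
32.5 kHz mod fs = 6.7 kHz.
6.7 kHz > fs/2 = 4.3 kHz, folds to fs − 6.7 kHz = 1.9 kHz.
28.7 kHz mod fs = 2.9 kHz.
2.9 kHz ≤ fs/2 = 4.3 kHz, appears at 2.9 kHz.
26.6 kHz mod fs = 0.8 kHz.
0.8 kHz ≤ fs/2 = 4.3 kHz, appears at 0.8 kHz.
7.8 kHz > fs/2 = 4.3 kHz, folds to fs − 7.8 kHz = 0.8 kHz.
6.7 kHz > fs/2 = 4.3 kHz, folds to fs − 6.7 kHz = 1.9 kHz.
Distinct values: {0.8 kHz, 1.9 kHz, 2.9 kHz}.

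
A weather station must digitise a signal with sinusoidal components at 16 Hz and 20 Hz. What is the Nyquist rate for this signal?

40 Hz

Highest-frequency component: 20 Hz.
Nyquist rate = 2 × 20 Hz = 40 Hz.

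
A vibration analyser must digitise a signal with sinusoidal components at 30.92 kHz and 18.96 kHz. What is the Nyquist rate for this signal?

61.84 kHz

Highest-frequency component: 30.92 kHz.
Nyquist rate = 2 × 30.92 kHz = 61.84 kHz.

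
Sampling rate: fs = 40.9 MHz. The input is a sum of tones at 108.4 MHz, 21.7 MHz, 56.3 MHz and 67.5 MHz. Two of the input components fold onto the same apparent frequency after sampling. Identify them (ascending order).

fs/2 = 20.45 MHz.
108.4 MHz mod fs = 26.6 MHz.
26.6 MHz > fs/2 = 20.45 MHz, folds to fs − 26.6 MHz = 14.3 MHz.
21.7 MHz > fs/2 = 20.45 MHz, folds to fs − 21.7 MHz = 19.2 MHz.
56.3 MHz mod fs = 15.4 MHz.
15.4 MHz ≤ fs/2 = 20.45 MHz, appears at 15.4 MHz.
67.5 MHz mod fs = 26.6 MHz.
26.6 MHz > fs/2 = 20.45 MHz, folds to fs − 26.6 MHz = 14.3 MHz.
67.5 MHz and 108.4 MHz both map to 14.3 MHz.

67.5 MHz, 108.4 MHz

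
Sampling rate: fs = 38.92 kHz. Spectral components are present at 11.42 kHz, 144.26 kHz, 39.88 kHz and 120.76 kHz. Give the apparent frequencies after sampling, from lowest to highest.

0.96 kHz, 4 kHz, 11.42 kHz

fs/2 = 19.46 kHz.
11.42 kHz ≤ fs/2 = 19.46 kHz, passes unchanged.
144.26 kHz mod fs = 27.5 kHz.
27.5 kHz > fs/2 = 19.46 kHz, folds to fs − 27.5 kHz = 11.42 kHz.
39.88 kHz mod fs = 0.96 kHz.
0.96 kHz ≤ fs/2 = 19.46 kHz, appears at 0.96 kHz.
120.76 kHz mod fs = 4 kHz.
4 kHz ≤ fs/2 = 19.46 kHz, appears at 4 kHz.
Distinct values: {0.96 kHz, 4 kHz, 11.42 kHz}.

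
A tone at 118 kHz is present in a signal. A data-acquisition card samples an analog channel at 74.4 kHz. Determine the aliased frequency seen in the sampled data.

30.8 kHz

118 kHz mod fs = 43.6 kHz.
43.6 kHz > fs/2 = 37.2 kHz, folds to fs − 43.6 kHz = 30.8 kHz.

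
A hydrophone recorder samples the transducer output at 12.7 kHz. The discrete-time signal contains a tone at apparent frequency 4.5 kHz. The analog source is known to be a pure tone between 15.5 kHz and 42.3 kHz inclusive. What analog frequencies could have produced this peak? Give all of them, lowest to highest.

Frequencies that alias to 4.5 kHz are k·fs ± 4.5 kHz for integer k ≥ 0.
k=0: 4.5 kHz.
k=1: 8.2 kHz, 17.2 kHz.
k=2: 20.9 kHz, 29.9 kHz.
k=3: 33.6 kHz, 42.6 kHz.
k=4: 46.3 kHz, 55.3 kHz.
Within [15.5 kHz, 42.3 kHz]: 17.2 kHz, 20.9 kHz, 29.9 kHz, 33.6 kHz.

17.2 kHz, 20.9 kHz, 29.9 kHz, 33.6 kHz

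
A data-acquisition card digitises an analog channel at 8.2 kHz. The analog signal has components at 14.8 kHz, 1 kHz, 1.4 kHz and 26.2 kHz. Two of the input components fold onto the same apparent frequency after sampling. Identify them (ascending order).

fs/2 = 4.1 kHz.
14.8 kHz mod fs = 6.6 kHz.
6.6 kHz > fs/2 = 4.1 kHz, folds to fs − 6.6 kHz = 1.6 kHz.
1 kHz ≤ fs/2 = 4.1 kHz, passes unchanged.
1.4 kHz ≤ fs/2 = 4.1 kHz, passes unchanged.
26.2 kHz mod fs = 1.6 kHz.
1.6 kHz ≤ fs/2 = 4.1 kHz, appears at 1.6 kHz.
14.8 kHz and 26.2 kHz both map to 1.6 kHz.

14.8 kHz, 26.2 kHz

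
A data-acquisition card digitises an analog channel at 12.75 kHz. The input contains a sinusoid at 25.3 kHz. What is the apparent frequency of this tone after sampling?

25.3 kHz mod fs = 12.55 kHz.
12.55 kHz > fs/2 = 6.375 kHz, folds to fs − 12.55 kHz = 0.2 kHz.

0.2 kHz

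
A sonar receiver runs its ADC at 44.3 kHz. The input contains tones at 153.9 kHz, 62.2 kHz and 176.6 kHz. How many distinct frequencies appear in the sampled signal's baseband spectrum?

fs/2 = 22.15 kHz.
153.9 kHz mod fs = 21 kHz.
21 kHz ≤ fs/2 = 22.15 kHz, appears at 21 kHz.
62.2 kHz mod fs = 17.9 kHz.
17.9 kHz ≤ fs/2 = 22.15 kHz, appears at 17.9 kHz.
176.6 kHz mod fs = 43.7 kHz.
43.7 kHz > fs/2 = 22.15 kHz, folds to fs − 43.7 kHz = 0.6 kHz.
Distinct values: {0.6 kHz, 17.9 kHz, 21 kHz} → 3.

3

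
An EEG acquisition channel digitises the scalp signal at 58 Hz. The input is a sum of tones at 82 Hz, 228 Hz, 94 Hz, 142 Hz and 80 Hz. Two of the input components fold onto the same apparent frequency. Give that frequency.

fs/2 = 29 Hz.
82 Hz mod fs = 24 Hz.
24 Hz ≤ fs/2 = 29 Hz, appears at 24 Hz.
228 Hz mod fs = 54 Hz.
54 Hz > fs/2 = 29 Hz, folds to fs − 54 Hz = 4 Hz.
94 Hz mod fs = 36 Hz.
36 Hz > fs/2 = 29 Hz, folds to fs − 36 Hz = 22 Hz.
142 Hz mod fs = 26 Hz.
26 Hz ≤ fs/2 = 29 Hz, appears at 26 Hz.
80 Hz mod fs = 22 Hz.
22 Hz ≤ fs/2 = 29 Hz, appears at 22 Hz.
80 Hz and 94 Hz both map to 22 Hz.

22 Hz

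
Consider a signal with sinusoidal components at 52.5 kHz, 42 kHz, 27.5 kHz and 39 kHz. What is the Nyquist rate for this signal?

105 kHz

Highest-frequency component: 52.5 kHz.
Nyquist rate = 2 × 52.5 kHz = 105 kHz.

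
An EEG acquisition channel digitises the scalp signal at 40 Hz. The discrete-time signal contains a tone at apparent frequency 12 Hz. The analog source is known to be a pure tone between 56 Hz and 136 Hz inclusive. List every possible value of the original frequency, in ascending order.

68 Hz, 92 Hz, 108 Hz, 132 Hz

Frequencies that alias to 12 Hz are k·fs ± 12 Hz for integer k ≥ 0.
k=0: 12 Hz.
k=1: 28 Hz, 52 Hz.
k=2: 68 Hz, 92 Hz.
k=3: 108 Hz, 132 Hz.
k=4: 148 Hz, 172 Hz.
Within [56 Hz, 136 Hz]: 68 Hz, 92 Hz, 108 Hz, 132 Hz.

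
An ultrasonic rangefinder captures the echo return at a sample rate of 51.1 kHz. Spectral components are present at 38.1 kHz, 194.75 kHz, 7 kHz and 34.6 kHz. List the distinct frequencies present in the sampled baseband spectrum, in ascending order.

7 kHz, 9.65 kHz, 13 kHz, 16.5 kHz

fs/2 = 25.55 kHz.
38.1 kHz > fs/2 = 25.55 kHz, folds to fs − 38.1 kHz = 13 kHz.
194.75 kHz mod fs = 41.45 kHz.
41.45 kHz > fs/2 = 25.55 kHz, folds to fs − 41.45 kHz = 9.65 kHz.
7 kHz ≤ fs/2 = 25.55 kHz, passes unchanged.
34.6 kHz > fs/2 = 25.55 kHz, folds to fs − 34.6 kHz = 16.5 kHz.
Distinct values: {7 kHz, 9.65 kHz, 13 kHz, 16.5 kHz}.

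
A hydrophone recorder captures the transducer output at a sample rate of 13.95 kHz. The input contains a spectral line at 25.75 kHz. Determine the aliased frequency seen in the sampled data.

25.75 kHz mod fs = 11.8 kHz.
11.8 kHz > fs/2 = 6.975 kHz, folds to fs − 11.8 kHz = 2.15 kHz.

2.15 kHz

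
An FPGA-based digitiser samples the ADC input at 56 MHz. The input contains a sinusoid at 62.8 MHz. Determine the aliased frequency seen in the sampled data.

6.8 MHz

62.8 MHz mod fs = 6.8 MHz.
6.8 MHz ≤ fs/2 = 28 MHz, appears at 6.8 MHz.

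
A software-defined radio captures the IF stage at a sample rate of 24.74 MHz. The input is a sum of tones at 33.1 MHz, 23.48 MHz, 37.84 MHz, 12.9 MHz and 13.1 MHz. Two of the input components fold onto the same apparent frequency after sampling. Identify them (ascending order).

fs/2 = 12.37 MHz.
33.1 MHz mod fs = 8.36 MHz.
8.36 MHz ≤ fs/2 = 12.37 MHz, appears at 8.36 MHz.
23.48 MHz > fs/2 = 12.37 MHz, folds to fs − 23.48 MHz = 1.26 MHz.
37.84 MHz mod fs = 13.1 MHz.
13.1 MHz > fs/2 = 12.37 MHz, folds to fs − 13.1 MHz = 11.64 MHz.
12.9 MHz > fs/2 = 12.37 MHz, folds to fs − 12.9 MHz = 11.84 MHz.
13.1 MHz > fs/2 = 12.37 MHz, folds to fs − 13.1 MHz = 11.64 MHz.
13.1 MHz and 37.84 MHz both map to 11.64 MHz.

13.1 MHz, 37.84 MHz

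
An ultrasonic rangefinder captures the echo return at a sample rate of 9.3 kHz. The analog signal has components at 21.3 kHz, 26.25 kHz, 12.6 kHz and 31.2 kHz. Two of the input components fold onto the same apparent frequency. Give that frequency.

3.3 kHz

fs/2 = 4.65 kHz.
21.3 kHz mod fs = 2.7 kHz.
2.7 kHz ≤ fs/2 = 4.65 kHz, appears at 2.7 kHz.
26.25 kHz mod fs = 7.65 kHz.
7.65 kHz > fs/2 = 4.65 kHz, folds to fs − 7.65 kHz = 1.65 kHz.
12.6 kHz mod fs = 3.3 kHz.
3.3 kHz ≤ fs/2 = 4.65 kHz, appears at 3.3 kHz.
31.2 kHz mod fs = 3.3 kHz.
3.3 kHz ≤ fs/2 = 4.65 kHz, appears at 3.3 kHz.
12.6 kHz and 31.2 kHz both map to 3.3 kHz.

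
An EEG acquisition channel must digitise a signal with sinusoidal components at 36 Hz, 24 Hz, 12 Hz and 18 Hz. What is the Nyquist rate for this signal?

Highest-frequency component: 36 Hz.
Nyquist rate = 2 × 36 Hz = 72 Hz.

72 Hz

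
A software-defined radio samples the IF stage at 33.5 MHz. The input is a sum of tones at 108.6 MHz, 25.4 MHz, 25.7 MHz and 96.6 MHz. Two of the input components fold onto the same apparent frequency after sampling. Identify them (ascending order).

25.4 MHz, 108.6 MHz

fs/2 = 16.75 MHz.
108.6 MHz mod fs = 8.1 MHz.
8.1 MHz ≤ fs/2 = 16.75 MHz, appears at 8.1 MHz.
25.4 MHz > fs/2 = 16.75 MHz, folds to fs − 25.4 MHz = 8.1 MHz.
25.7 MHz > fs/2 = 16.75 MHz, folds to fs − 25.7 MHz = 7.8 MHz.
96.6 MHz mod fs = 29.6 MHz.
29.6 MHz > fs/2 = 16.75 MHz, folds to fs − 29.6 MHz = 3.9 MHz.
25.4 MHz and 108.6 MHz both map to 8.1 MHz.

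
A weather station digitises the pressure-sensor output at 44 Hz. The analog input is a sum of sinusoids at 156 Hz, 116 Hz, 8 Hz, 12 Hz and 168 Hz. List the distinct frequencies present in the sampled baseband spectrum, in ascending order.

8 Hz, 12 Hz, 16 Hz, 20 Hz

fs/2 = 22 Hz.
156 Hz mod fs = 24 Hz.
24 Hz > fs/2 = 22 Hz, folds to fs − 24 Hz = 20 Hz.
116 Hz mod fs = 28 Hz.
28 Hz > fs/2 = 22 Hz, folds to fs − 28 Hz = 16 Hz.
8 Hz ≤ fs/2 = 22 Hz, passes unchanged.
12 Hz ≤ fs/2 = 22 Hz, passes unchanged.
168 Hz mod fs = 36 Hz.
36 Hz > fs/2 = 22 Hz, folds to fs − 36 Hz = 8 Hz.
Distinct values: {8 Hz, 12 Hz, 16 Hz, 20 Hz}.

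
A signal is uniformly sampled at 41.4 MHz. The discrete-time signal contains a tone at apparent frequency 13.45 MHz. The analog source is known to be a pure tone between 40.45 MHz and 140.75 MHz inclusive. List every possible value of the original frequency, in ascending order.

54.85 MHz, 69.35 MHz, 96.25 MHz, 110.75 MHz, 137.65 MHz

Frequencies that alias to 13.45 MHz are k·fs ± 13.45 MHz for integer k ≥ 0.
k=0: 13.45 MHz.
k=1: 27.95 MHz, 54.85 MHz.
k=2: 69.35 MHz, 96.25 MHz.
k=3: 110.75 MHz, 137.65 MHz.
k=4: 152.15 MHz, 179.05 MHz.
Within [40.45 MHz, 140.75 MHz]: 54.85 MHz, 69.35 MHz, 96.25 MHz, 110.75 MHz, 137.65 MHz.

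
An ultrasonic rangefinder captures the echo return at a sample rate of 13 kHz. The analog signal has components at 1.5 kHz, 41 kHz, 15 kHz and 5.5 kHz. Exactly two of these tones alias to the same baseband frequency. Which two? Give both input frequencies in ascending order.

15 kHz, 41 kHz

fs/2 = 6.5 kHz.
1.5 kHz ≤ fs/2 = 6.5 kHz, passes unchanged.
41 kHz mod fs = 2 kHz.
2 kHz ≤ fs/2 = 6.5 kHz, appears at 2 kHz.
15 kHz mod fs = 2 kHz.
2 kHz ≤ fs/2 = 6.5 kHz, appears at 2 kHz.
5.5 kHz ≤ fs/2 = 6.5 kHz, passes unchanged.
15 kHz and 41 kHz both map to 2 kHz.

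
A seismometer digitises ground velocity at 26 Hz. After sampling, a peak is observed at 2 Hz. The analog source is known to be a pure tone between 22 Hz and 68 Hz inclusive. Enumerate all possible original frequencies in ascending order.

Frequencies that alias to 2 Hz are k·fs ± 2 Hz for integer k ≥ 0.
k=0: 2 Hz.
k=1: 24 Hz, 28 Hz.
k=2: 50 Hz, 54 Hz.
k=3: 76 Hz, 80 Hz.
Within [22 Hz, 68 Hz]: 24 Hz, 28 Hz, 50 Hz, 54 Hz.

24 Hz, 28 Hz, 50 Hz, 54 Hz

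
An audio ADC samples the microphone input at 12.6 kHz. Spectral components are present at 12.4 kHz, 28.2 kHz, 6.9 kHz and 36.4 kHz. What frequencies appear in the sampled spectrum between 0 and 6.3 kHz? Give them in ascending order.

fs/2 = 6.3 kHz.
12.4 kHz > fs/2 = 6.3 kHz, folds to fs − 12.4 kHz = 0.2 kHz.
28.2 kHz mod fs = 3 kHz.
3 kHz ≤ fs/2 = 6.3 kHz, appears at 3 kHz.
6.9 kHz > fs/2 = 6.3 kHz, folds to fs − 6.9 kHz = 5.7 kHz.
36.4 kHz mod fs = 11.2 kHz.
11.2 kHz > fs/2 = 6.3 kHz, folds to fs − 11.2 kHz = 1.4 kHz.
Distinct values: {0.2 kHz, 1.4 kHz, 3 kHz, 5.7 kHz}.

0.2 kHz, 1.4 kHz, 3 kHz, 5.7 kHz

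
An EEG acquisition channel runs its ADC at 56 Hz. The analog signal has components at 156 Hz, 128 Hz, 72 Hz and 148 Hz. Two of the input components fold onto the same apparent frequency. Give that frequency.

16 Hz

fs/2 = 28 Hz.
156 Hz mod fs = 44 Hz.
44 Hz > fs/2 = 28 Hz, folds to fs − 44 Hz = 12 Hz.
128 Hz mod fs = 16 Hz.
16 Hz ≤ fs/2 = 28 Hz, appears at 16 Hz.
72 Hz mod fs = 16 Hz.
16 Hz ≤ fs/2 = 28 Hz, appears at 16 Hz.
148 Hz mod fs = 36 Hz.
36 Hz > fs/2 = 28 Hz, folds to fs − 36 Hz = 20 Hz.
72 Hz and 128 Hz both map to 16 Hz.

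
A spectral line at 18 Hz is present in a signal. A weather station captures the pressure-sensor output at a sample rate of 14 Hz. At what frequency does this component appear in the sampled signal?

18 Hz mod fs = 4 Hz.
4 Hz ≤ fs/2 = 7 Hz, appears at 4 Hz.

4 Hz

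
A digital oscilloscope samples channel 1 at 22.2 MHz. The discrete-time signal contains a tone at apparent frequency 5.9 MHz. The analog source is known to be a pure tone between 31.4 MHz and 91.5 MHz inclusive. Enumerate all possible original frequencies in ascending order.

38.5 MHz, 50.3 MHz, 60.7 MHz, 72.5 MHz, 82.9 MHz

Frequencies that alias to 5.9 MHz are k·fs ± 5.9 MHz for integer k ≥ 0.
k=0: 5.9 MHz.
k=1: 16.3 MHz, 28.1 MHz.
k=2: 38.5 MHz, 50.3 MHz.
k=3: 60.7 MHz, 72.5 MHz.
k=4: 82.9 MHz, 94.7 MHz.
k=5: 105.1 MHz, 116.9 MHz.
Within [31.4 MHz, 91.5 MHz]: 38.5 MHz, 50.3 MHz, 60.7 MHz, 72.5 MHz, 82.9 MHz.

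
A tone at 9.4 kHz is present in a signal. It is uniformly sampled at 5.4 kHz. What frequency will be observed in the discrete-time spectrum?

9.4 kHz mod fs = 4 kHz.
4 kHz > fs/2 = 2.7 kHz, folds to fs − 4 kHz = 1.4 kHz.

1.4 kHz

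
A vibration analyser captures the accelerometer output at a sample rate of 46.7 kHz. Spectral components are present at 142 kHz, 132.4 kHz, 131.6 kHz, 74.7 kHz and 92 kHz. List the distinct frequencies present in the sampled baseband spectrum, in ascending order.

1.4 kHz, 1.9 kHz, 7.7 kHz, 8.5 kHz, 18.7 kHz

fs/2 = 23.35 kHz.
142 kHz mod fs = 1.9 kHz.
1.9 kHz ≤ fs/2 = 23.35 kHz, appears at 1.9 kHz.
132.4 kHz mod fs = 39 kHz.
39 kHz > fs/2 = 23.35 kHz, folds to fs − 39 kHz = 7.7 kHz.
131.6 kHz mod fs = 38.2 kHz.
38.2 kHz > fs/2 = 23.35 kHz, folds to fs − 38.2 kHz = 8.5 kHz.
74.7 kHz mod fs = 28 kHz.
28 kHz > fs/2 = 23.35 kHz, folds to fs − 28 kHz = 18.7 kHz.
92 kHz mod fs = 45.3 kHz.
45.3 kHz > fs/2 = 23.35 kHz, folds to fs − 45.3 kHz = 1.4 kHz.
Distinct values: {1.4 kHz, 1.9 kHz, 7.7 kHz, 8.5 kHz, 18.7 kHz}.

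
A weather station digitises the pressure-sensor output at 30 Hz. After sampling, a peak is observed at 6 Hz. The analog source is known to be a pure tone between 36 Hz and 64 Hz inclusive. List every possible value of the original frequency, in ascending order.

36 Hz, 54 Hz

Frequencies that alias to 6 Hz are k·fs ± 6 Hz for integer k ≥ 0.
k=0: 6 Hz.
k=1: 24 Hz, 36 Hz.
k=2: 54 Hz, 66 Hz.
k=3: 84 Hz, 96 Hz.
Within [36 Hz, 64 Hz]: 36 Hz, 54 Hz.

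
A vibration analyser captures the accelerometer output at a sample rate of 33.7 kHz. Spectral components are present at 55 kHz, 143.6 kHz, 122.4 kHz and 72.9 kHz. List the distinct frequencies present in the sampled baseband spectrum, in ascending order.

5.5 kHz, 8.8 kHz, 12.4 kHz

fs/2 = 16.85 kHz.
55 kHz mod fs = 21.3 kHz.
21.3 kHz > fs/2 = 16.85 kHz, folds to fs − 21.3 kHz = 12.4 kHz.
143.6 kHz mod fs = 8.8 kHz.
8.8 kHz ≤ fs/2 = 16.85 kHz, appears at 8.8 kHz.
122.4 kHz mod fs = 21.3 kHz.
21.3 kHz > fs/2 = 16.85 kHz, folds to fs − 21.3 kHz = 12.4 kHz.
72.9 kHz mod fs = 5.5 kHz.
5.5 kHz ≤ fs/2 = 16.85 kHz, appears at 5.5 kHz.
Distinct values: {5.5 kHz, 8.8 kHz, 12.4 kHz}.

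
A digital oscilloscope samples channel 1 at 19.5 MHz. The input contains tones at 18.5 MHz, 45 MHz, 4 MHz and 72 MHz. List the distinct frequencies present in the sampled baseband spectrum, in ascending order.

fs/2 = 9.75 MHz.
18.5 MHz > fs/2 = 9.75 MHz, folds to fs − 18.5 MHz = 1 MHz.
45 MHz mod fs = 6 MHz.
6 MHz ≤ fs/2 = 9.75 MHz, appears at 6 MHz.
4 MHz ≤ fs/2 = 9.75 MHz, passes unchanged.
72 MHz mod fs = 13.5 MHz.
13.5 MHz > fs/2 = 9.75 MHz, folds to fs − 13.5 MHz = 6 MHz.
Distinct values: {1 MHz, 4 MHz, 6 MHz}.

1 MHz, 4 MHz, 6 MHz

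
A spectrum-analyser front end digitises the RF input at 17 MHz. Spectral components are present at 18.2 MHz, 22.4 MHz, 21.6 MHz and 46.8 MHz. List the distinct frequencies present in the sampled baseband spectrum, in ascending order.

fs/2 = 8.5 MHz.
18.2 MHz mod fs = 1.2 MHz.
1.2 MHz ≤ fs/2 = 8.5 MHz, appears at 1.2 MHz.
22.4 MHz mod fs = 5.4 MHz.
5.4 MHz ≤ fs/2 = 8.5 MHz, appears at 5.4 MHz.
21.6 MHz mod fs = 4.6 MHz.
4.6 MHz ≤ fs/2 = 8.5 MHz, appears at 4.6 MHz.
46.8 MHz mod fs = 12.8 MHz.
12.8 MHz > fs/2 = 8.5 MHz, folds to fs − 12.8 MHz = 4.2 MHz.
Distinct values: {1.2 MHz, 4.2 MHz, 4.6 MHz, 5.4 MHz}.

1.2 MHz, 4.2 MHz, 4.6 MHz, 5.4 MHz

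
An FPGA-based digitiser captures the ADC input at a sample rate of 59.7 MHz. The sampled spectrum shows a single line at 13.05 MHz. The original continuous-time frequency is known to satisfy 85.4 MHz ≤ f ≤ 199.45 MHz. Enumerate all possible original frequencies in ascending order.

106.35 MHz, 132.45 MHz, 166.05 MHz, 192.15 MHz

Frequencies that alias to 13.05 MHz are k·fs ± 13.05 MHz for integer k ≥ 0.
k=0: 13.05 MHz.
k=1: 46.65 MHz, 72.75 MHz.
k=2: 106.35 MHz, 132.45 MHz.
k=3: 166.05 MHz, 192.15 MHz.
k=4: 225.75 MHz, 251.85 MHz.
Within [85.4 MHz, 199.45 MHz]: 106.35 MHz, 132.45 MHz, 166.05 MHz, 192.15 MHz.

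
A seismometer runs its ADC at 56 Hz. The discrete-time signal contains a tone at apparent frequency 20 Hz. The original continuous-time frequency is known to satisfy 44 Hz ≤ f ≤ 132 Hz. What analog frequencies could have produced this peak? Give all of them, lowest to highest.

Frequencies that alias to 20 Hz are k·fs ± 20 Hz for integer k ≥ 0.
k=0: 20 Hz.
k=1: 36 Hz, 76 Hz.
k=2: 92 Hz, 132 Hz.
k=3: 148 Hz, 188 Hz.
Within [44 Hz, 132 Hz]: 76 Hz, 92 Hz, 132 Hz.

76 Hz, 92 Hz, 132 Hz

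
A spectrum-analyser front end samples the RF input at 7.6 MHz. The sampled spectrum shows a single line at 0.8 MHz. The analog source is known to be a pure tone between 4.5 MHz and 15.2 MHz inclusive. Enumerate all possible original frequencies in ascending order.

Frequencies that alias to 0.8 MHz are k·fs ± 0.8 MHz for integer k ≥ 0.
k=0: 0.8 MHz.
k=1: 6.8 MHz, 8.4 MHz.
k=2: 14.4 MHz, 16 MHz.
k=3: 22 MHz, 23.6 MHz.
Within [4.5 MHz, 15.2 MHz]: 6.8 MHz, 8.4 MHz, 14.4 MHz.

6.8 MHz, 8.4 MHz, 14.4 MHz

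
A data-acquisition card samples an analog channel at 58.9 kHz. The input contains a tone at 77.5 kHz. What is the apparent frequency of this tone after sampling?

18.6 kHz

77.5 kHz mod fs = 18.6 kHz.
18.6 kHz ≤ fs/2 = 29.45 kHz, appears at 18.6 kHz.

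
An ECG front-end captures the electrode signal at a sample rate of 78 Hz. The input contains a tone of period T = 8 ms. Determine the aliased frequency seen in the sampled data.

T = 8 ms → f = 1/T = 125 Hz.
125 Hz mod fs = 47 Hz.
47 Hz > fs/2 = 39 Hz, folds to fs − 47 Hz = 31 Hz.

31 Hz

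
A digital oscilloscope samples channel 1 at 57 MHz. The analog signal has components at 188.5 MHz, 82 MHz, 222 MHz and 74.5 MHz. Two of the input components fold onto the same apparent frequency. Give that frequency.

17.5 MHz

fs/2 = 28.5 MHz.
188.5 MHz mod fs = 17.5 MHz.
17.5 MHz ≤ fs/2 = 28.5 MHz, appears at 17.5 MHz.
82 MHz mod fs = 25 MHz.
25 MHz ≤ fs/2 = 28.5 MHz, appears at 25 MHz.
222 MHz mod fs = 51 MHz.
51 MHz > fs/2 = 28.5 MHz, folds to fs − 51 MHz = 6 MHz.
74.5 MHz mod fs = 17.5 MHz.
17.5 MHz ≤ fs/2 = 28.5 MHz, appears at 17.5 MHz.
74.5 MHz and 188.5 MHz both map to 17.5 MHz.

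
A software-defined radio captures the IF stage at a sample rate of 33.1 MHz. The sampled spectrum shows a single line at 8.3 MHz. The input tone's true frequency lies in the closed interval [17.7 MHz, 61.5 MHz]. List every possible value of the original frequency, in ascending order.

Frequencies that alias to 8.3 MHz are k·fs ± 8.3 MHz for integer k ≥ 0.
k=0: 8.3 MHz.
k=1: 24.8 MHz, 41.4 MHz.
k=2: 57.9 MHz, 74.5 MHz.
k=3: 91 MHz, 107.6 MHz.
Within [17.7 MHz, 61.5 MHz]: 24.8 MHz, 41.4 MHz, 57.9 MHz.

24.8 MHz, 41.4 MHz, 57.9 MHz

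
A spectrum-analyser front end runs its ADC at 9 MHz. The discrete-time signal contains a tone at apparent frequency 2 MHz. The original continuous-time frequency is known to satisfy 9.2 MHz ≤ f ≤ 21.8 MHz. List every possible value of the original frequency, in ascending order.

11 MHz, 16 MHz, 20 MHz

Frequencies that alias to 2 MHz are k·fs ± 2 MHz for integer k ≥ 0.
k=0: 2 MHz.
k=1: 7 MHz, 11 MHz.
k=2: 16 MHz, 20 MHz.
k=3: 25 MHz, 29 MHz.
Within [9.2 MHz, 21.8 MHz]: 11 MHz, 16 MHz, 20 MHz.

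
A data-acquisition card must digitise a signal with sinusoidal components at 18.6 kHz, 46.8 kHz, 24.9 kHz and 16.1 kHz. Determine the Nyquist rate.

93.6 kHz

Highest-frequency component: 46.8 kHz.
Nyquist rate = 2 × 46.8 kHz = 93.6 kHz.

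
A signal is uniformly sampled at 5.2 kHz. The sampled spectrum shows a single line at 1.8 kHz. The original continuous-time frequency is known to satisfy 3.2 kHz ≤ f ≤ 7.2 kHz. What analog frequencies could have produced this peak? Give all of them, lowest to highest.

Frequencies that alias to 1.8 kHz are k·fs ± 1.8 kHz for integer k ≥ 0.
k=0: 1.8 kHz.
k=1: 3.4 kHz, 7 kHz.
k=2: 8.6 kHz, 12.2 kHz.
Within [3.2 kHz, 7.2 kHz]: 3.4 kHz, 7 kHz.

3.4 kHz, 7 kHz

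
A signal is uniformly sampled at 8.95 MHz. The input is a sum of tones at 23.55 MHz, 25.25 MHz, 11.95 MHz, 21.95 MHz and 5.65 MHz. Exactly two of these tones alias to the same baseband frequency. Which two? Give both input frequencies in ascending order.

5.65 MHz, 23.55 MHz

fs/2 = 4.475 MHz.
23.55 MHz mod fs = 5.65 MHz.
5.65 MHz > fs/2 = 4.475 MHz, folds to fs − 5.65 MHz = 3.3 MHz.
25.25 MHz mod fs = 7.35 MHz.
7.35 MHz > fs/2 = 4.475 MHz, folds to fs − 7.35 MHz = 1.6 MHz.
11.95 MHz mod fs = 3 MHz.
3 MHz ≤ fs/2 = 4.475 MHz, appears at 3 MHz.
21.95 MHz mod fs = 4.05 MHz.
4.05 MHz ≤ fs/2 = 4.475 MHz, appears at 4.05 MHz.
5.65 MHz > fs/2 = 4.475 MHz, folds to fs − 5.65 MHz = 3.3 MHz.
5.65 MHz and 23.55 MHz both map to 3.3 MHz.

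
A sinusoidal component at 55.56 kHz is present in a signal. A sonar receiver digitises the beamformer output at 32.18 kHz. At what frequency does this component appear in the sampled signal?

55.56 kHz mod fs = 23.38 kHz.
23.38 kHz > fs/2 = 16.09 kHz, folds to fs − 23.38 kHz = 8.8 kHz.

8.8 kHz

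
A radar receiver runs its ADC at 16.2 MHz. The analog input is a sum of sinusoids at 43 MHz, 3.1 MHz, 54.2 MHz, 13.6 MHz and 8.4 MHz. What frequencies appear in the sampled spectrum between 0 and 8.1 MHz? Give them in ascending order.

2.6 MHz, 3.1 MHz, 5.6 MHz, 7.8 MHz

fs/2 = 8.1 MHz.
43 MHz mod fs = 10.6 MHz.
10.6 MHz > fs/2 = 8.1 MHz, folds to fs − 10.6 MHz = 5.6 MHz.
3.1 MHz ≤ fs/2 = 8.1 MHz, passes unchanged.
54.2 MHz mod fs = 5.6 MHz.
5.6 MHz ≤ fs/2 = 8.1 MHz, appears at 5.6 MHz.
13.6 MHz > fs/2 = 8.1 MHz, folds to fs − 13.6 MHz = 2.6 MHz.
8.4 MHz > fs/2 = 8.1 MHz, folds to fs − 8.4 MHz = 7.8 MHz.
Distinct values: {2.6 MHz, 3.1 MHz, 5.6 MHz, 7.8 MHz}.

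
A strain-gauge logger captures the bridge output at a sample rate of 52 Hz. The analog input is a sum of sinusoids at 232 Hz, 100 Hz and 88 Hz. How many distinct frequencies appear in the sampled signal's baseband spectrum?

3

fs/2 = 26 Hz.
232 Hz mod fs = 24 Hz.
24 Hz ≤ fs/2 = 26 Hz, appears at 24 Hz.
100 Hz mod fs = 48 Hz.
48 Hz > fs/2 = 26 Hz, folds to fs − 48 Hz = 4 Hz.
88 Hz mod fs = 36 Hz.
36 Hz > fs/2 = 26 Hz, folds to fs − 36 Hz = 16 Hz.
Distinct values: {4 Hz, 16 Hz, 24 Hz} → 3.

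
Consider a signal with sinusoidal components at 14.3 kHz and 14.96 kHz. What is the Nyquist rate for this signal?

29.92 kHz

Highest-frequency component: 14.96 kHz.
Nyquist rate = 2 × 14.96 kHz = 29.92 kHz.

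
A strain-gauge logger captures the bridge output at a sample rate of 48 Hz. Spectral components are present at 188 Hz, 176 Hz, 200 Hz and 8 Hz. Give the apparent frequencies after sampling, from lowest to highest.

fs/2 = 24 Hz.
188 Hz mod fs = 44 Hz.
44 Hz > fs/2 = 24 Hz, folds to fs − 44 Hz = 4 Hz.
176 Hz mod fs = 32 Hz.
32 Hz > fs/2 = 24 Hz, folds to fs − 32 Hz = 16 Hz.
200 Hz mod fs = 8 Hz.
8 Hz ≤ fs/2 = 24 Hz, appears at 8 Hz.
8 Hz ≤ fs/2 = 24 Hz, passes unchanged.
Distinct values: {4 Hz, 8 Hz, 16 Hz}.

4 Hz, 8 Hz, 16 Hz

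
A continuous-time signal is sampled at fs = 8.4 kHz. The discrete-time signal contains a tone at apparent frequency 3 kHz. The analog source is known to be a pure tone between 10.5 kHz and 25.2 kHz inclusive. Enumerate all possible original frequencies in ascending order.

11.4 kHz, 13.8 kHz, 19.8 kHz, 22.2 kHz

Frequencies that alias to 3 kHz are k·fs ± 3 kHz for integer k ≥ 0.
k=0: 3 kHz.
k=1: 5.4 kHz, 11.4 kHz.
k=2: 13.8 kHz, 19.8 kHz.
k=3: 22.2 kHz, 28.2 kHz.
k=4: 30.6 kHz, 36.6 kHz.
Within [10.5 kHz, 25.2 kHz]: 11.4 kHz, 13.8 kHz, 19.8 kHz, 22.2 kHz.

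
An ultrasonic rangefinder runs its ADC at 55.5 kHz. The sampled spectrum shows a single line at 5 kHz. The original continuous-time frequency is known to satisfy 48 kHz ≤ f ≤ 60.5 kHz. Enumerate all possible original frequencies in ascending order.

Frequencies that alias to 5 kHz are k·fs ± 5 kHz for integer k ≥ 0.
k=0: 5 kHz.
k=1: 50.5 kHz, 60.5 kHz.
k=2: 106 kHz, 116 kHz.
Within [48 kHz, 60.5 kHz]: 50.5 kHz, 60.5 kHz.

50.5 kHz, 60.5 kHz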